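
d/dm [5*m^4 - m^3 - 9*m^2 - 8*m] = 20*m^3 - 3*m^2 - 18*m - 8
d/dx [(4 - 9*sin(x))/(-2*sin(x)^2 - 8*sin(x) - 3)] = (-18*sin(x)^2 + 16*sin(x) + 59)*cos(x)/(8*sin(x) - cos(2*x) + 4)^2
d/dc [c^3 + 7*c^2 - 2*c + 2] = 3*c^2 + 14*c - 2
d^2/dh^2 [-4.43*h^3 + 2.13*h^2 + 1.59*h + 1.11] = 4.26 - 26.58*h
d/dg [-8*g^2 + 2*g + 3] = 2 - 16*g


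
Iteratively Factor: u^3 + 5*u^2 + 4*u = (u + 4)*(u^2 + u) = (u + 1)*(u + 4)*(u)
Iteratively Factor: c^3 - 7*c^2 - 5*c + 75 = (c - 5)*(c^2 - 2*c - 15) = (c - 5)*(c + 3)*(c - 5)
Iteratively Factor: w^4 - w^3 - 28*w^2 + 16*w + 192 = (w - 4)*(w^3 + 3*w^2 - 16*w - 48) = (w - 4)*(w + 3)*(w^2 - 16) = (w - 4)*(w + 3)*(w + 4)*(w - 4)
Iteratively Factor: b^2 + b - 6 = (b + 3)*(b - 2)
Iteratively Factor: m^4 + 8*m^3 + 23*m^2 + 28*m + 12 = (m + 1)*(m^3 + 7*m^2 + 16*m + 12) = (m + 1)*(m + 2)*(m^2 + 5*m + 6) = (m + 1)*(m + 2)*(m + 3)*(m + 2)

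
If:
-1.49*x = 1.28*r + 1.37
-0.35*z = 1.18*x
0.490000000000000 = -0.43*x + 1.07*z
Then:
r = -0.93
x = -0.12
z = 0.41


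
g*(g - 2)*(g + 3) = g^3 + g^2 - 6*g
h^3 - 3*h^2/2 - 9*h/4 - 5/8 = (h - 5/2)*(h + 1/2)^2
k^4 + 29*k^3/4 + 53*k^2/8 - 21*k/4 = k*(k - 1/2)*(k + 7/4)*(k + 6)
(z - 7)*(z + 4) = z^2 - 3*z - 28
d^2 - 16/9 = (d - 4/3)*(d + 4/3)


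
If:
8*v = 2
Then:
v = 1/4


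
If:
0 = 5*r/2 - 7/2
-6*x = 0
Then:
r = 7/5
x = 0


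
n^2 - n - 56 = (n - 8)*(n + 7)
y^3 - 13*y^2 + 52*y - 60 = (y - 6)*(y - 5)*(y - 2)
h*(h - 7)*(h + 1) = h^3 - 6*h^2 - 7*h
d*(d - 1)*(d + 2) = d^3 + d^2 - 2*d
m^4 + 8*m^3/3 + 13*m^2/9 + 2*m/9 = m*(m + 1/3)^2*(m + 2)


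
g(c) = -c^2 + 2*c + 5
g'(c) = 2 - 2*c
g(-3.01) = -10.08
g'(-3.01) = 8.02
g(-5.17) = -32.07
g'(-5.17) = 12.34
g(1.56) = 5.69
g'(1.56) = -1.12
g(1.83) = 5.31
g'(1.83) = -1.66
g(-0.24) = 4.46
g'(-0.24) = 2.48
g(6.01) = -19.10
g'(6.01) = -10.02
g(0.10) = 5.19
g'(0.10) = 1.80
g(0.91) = 5.99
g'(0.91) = 0.18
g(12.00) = -115.00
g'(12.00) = -22.00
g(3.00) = 2.00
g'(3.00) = -4.00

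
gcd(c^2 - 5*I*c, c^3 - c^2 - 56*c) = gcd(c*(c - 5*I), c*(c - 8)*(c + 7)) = c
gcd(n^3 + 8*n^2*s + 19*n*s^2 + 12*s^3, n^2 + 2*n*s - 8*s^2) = n + 4*s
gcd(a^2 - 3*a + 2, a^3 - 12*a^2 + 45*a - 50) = a - 2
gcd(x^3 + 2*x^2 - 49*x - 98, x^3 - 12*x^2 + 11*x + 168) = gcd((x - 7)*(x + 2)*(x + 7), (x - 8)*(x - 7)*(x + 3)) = x - 7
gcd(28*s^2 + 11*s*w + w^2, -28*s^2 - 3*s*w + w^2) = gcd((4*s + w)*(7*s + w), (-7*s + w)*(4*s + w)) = 4*s + w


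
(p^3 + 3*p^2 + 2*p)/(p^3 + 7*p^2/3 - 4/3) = 3*p/(3*p - 2)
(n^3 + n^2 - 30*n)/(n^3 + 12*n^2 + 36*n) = (n - 5)/(n + 6)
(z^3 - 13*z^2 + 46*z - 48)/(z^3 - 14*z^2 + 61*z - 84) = (z^2 - 10*z + 16)/(z^2 - 11*z + 28)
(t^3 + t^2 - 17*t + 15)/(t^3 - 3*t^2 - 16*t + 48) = (t^2 + 4*t - 5)/(t^2 - 16)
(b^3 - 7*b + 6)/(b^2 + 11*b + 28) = (b^3 - 7*b + 6)/(b^2 + 11*b + 28)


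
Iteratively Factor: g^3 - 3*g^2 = (g)*(g^2 - 3*g) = g*(g - 3)*(g)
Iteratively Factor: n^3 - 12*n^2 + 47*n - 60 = (n - 4)*(n^2 - 8*n + 15) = (n - 5)*(n - 4)*(n - 3)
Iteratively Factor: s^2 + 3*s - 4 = (s - 1)*(s + 4)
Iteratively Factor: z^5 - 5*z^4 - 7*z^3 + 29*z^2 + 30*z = (z)*(z^4 - 5*z^3 - 7*z^2 + 29*z + 30) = z*(z - 3)*(z^3 - 2*z^2 - 13*z - 10) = z*(z - 3)*(z + 1)*(z^2 - 3*z - 10) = z*(z - 3)*(z + 1)*(z + 2)*(z - 5)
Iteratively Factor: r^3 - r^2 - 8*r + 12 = (r + 3)*(r^2 - 4*r + 4) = (r - 2)*(r + 3)*(r - 2)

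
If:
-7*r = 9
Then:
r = -9/7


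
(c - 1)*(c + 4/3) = c^2 + c/3 - 4/3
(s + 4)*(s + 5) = s^2 + 9*s + 20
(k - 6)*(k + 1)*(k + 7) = k^3 + 2*k^2 - 41*k - 42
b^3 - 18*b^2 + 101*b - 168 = (b - 8)*(b - 7)*(b - 3)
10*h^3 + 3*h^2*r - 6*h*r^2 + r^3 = (-5*h + r)*(-2*h + r)*(h + r)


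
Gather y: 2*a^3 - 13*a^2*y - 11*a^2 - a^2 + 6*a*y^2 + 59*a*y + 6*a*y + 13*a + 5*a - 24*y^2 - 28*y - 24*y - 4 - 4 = 2*a^3 - 12*a^2 + 18*a + y^2*(6*a - 24) + y*(-13*a^2 + 65*a - 52) - 8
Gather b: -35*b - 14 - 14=-35*b - 28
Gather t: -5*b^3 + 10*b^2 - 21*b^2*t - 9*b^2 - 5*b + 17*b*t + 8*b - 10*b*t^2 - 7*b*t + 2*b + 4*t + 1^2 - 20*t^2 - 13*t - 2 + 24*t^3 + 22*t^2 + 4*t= -5*b^3 + b^2 + 5*b + 24*t^3 + t^2*(2 - 10*b) + t*(-21*b^2 + 10*b - 5) - 1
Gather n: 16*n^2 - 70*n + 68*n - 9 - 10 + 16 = 16*n^2 - 2*n - 3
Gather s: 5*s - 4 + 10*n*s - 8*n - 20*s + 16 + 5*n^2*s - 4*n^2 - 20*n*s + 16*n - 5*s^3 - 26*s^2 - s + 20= -4*n^2 + 8*n - 5*s^3 - 26*s^2 + s*(5*n^2 - 10*n - 16) + 32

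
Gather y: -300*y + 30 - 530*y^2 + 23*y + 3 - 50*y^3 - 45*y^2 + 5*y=-50*y^3 - 575*y^2 - 272*y + 33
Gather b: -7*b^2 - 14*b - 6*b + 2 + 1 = -7*b^2 - 20*b + 3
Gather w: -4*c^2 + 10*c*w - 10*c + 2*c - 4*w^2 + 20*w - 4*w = -4*c^2 - 8*c - 4*w^2 + w*(10*c + 16)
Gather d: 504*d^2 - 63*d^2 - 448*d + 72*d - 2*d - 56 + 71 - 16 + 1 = 441*d^2 - 378*d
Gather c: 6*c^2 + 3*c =6*c^2 + 3*c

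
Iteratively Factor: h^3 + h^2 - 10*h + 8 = (h - 2)*(h^2 + 3*h - 4) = (h - 2)*(h + 4)*(h - 1)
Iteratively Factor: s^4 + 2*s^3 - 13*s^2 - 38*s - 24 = (s + 1)*(s^3 + s^2 - 14*s - 24) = (s + 1)*(s + 3)*(s^2 - 2*s - 8) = (s - 4)*(s + 1)*(s + 3)*(s + 2)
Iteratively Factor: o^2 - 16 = (o - 4)*(o + 4)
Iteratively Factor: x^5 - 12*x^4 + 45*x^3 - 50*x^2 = (x)*(x^4 - 12*x^3 + 45*x^2 - 50*x) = x*(x - 5)*(x^3 - 7*x^2 + 10*x) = x*(x - 5)^2*(x^2 - 2*x) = x^2*(x - 5)^2*(x - 2)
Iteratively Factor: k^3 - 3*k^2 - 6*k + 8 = (k - 1)*(k^2 - 2*k - 8) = (k - 4)*(k - 1)*(k + 2)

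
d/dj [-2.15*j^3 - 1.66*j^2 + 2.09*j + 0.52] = -6.45*j^2 - 3.32*j + 2.09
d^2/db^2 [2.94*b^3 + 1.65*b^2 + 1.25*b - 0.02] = 17.64*b + 3.3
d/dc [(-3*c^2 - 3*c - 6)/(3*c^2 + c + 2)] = 6*c*(c + 4)/(9*c^4 + 6*c^3 + 13*c^2 + 4*c + 4)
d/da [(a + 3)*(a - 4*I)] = 2*a + 3 - 4*I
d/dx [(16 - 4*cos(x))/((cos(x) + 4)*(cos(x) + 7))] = 4*(sin(x)^2 + 8*cos(x) + 71)*sin(x)/((cos(x) + 4)^2*(cos(x) + 7)^2)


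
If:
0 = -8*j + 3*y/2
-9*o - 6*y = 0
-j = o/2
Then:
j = 0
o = 0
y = 0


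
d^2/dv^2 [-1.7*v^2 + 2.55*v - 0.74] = -3.40000000000000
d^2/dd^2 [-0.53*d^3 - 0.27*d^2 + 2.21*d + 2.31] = -3.18*d - 0.54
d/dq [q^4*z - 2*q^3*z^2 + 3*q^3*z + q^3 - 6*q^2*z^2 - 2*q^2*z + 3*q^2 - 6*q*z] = 4*q^3*z - 6*q^2*z^2 + 9*q^2*z + 3*q^2 - 12*q*z^2 - 4*q*z + 6*q - 6*z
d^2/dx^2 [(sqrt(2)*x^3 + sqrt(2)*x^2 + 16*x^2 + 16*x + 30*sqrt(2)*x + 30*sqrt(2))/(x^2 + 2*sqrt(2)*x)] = 12*(sqrt(2)*x^3 + 2*x^3 + 15*sqrt(2)*x^2 + 60*x + 40*sqrt(2))/(x^3*(x^3 + 6*sqrt(2)*x^2 + 24*x + 16*sqrt(2)))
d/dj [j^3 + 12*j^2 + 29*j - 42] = 3*j^2 + 24*j + 29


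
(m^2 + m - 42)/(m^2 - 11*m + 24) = (m^2 + m - 42)/(m^2 - 11*m + 24)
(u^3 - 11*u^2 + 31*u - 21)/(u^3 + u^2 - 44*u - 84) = (u^2 - 4*u + 3)/(u^2 + 8*u + 12)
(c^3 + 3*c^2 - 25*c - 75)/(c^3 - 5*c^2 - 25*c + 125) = (c + 3)/(c - 5)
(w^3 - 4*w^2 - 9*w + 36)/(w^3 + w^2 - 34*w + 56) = (w^2 - 9)/(w^2 + 5*w - 14)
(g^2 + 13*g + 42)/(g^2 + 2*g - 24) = (g + 7)/(g - 4)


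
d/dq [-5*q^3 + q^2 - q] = -15*q^2 + 2*q - 1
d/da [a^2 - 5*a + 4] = 2*a - 5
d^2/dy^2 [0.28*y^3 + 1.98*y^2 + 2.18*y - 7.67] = 1.68*y + 3.96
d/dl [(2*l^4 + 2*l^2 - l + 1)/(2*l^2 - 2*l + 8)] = (4*l^5 - 6*l^4 + 32*l^3 - l^2 + 14*l - 3)/(2*(l^4 - 2*l^3 + 9*l^2 - 8*l + 16))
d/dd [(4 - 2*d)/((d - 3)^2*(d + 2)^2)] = 2*(2*(d - 3)*(d - 2) - (d - 3)*(d + 2) + 2*(d - 2)*(d + 2))/((d - 3)^3*(d + 2)^3)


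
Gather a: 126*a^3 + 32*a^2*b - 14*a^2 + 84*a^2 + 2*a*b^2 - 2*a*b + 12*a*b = 126*a^3 + a^2*(32*b + 70) + a*(2*b^2 + 10*b)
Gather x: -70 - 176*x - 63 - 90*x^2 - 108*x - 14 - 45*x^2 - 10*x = -135*x^2 - 294*x - 147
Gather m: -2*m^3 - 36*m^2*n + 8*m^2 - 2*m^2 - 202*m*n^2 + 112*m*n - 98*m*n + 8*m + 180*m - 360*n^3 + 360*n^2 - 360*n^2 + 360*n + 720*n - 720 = -2*m^3 + m^2*(6 - 36*n) + m*(-202*n^2 + 14*n + 188) - 360*n^3 + 1080*n - 720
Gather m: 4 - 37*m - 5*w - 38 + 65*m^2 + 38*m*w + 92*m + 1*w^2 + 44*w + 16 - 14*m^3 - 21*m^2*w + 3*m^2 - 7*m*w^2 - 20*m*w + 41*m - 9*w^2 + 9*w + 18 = -14*m^3 + m^2*(68 - 21*w) + m*(-7*w^2 + 18*w + 96) - 8*w^2 + 48*w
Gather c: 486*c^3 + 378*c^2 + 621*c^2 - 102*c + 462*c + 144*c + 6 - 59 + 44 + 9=486*c^3 + 999*c^2 + 504*c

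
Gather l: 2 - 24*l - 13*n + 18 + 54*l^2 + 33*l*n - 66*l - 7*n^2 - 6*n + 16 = 54*l^2 + l*(33*n - 90) - 7*n^2 - 19*n + 36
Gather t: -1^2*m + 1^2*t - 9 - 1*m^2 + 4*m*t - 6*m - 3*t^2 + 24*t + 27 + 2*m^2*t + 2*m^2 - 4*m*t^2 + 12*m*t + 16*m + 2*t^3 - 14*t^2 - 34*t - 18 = m^2 + 9*m + 2*t^3 + t^2*(-4*m - 17) + t*(2*m^2 + 16*m - 9)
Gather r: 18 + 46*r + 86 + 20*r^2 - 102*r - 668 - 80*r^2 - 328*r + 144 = -60*r^2 - 384*r - 420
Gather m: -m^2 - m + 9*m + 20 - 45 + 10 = -m^2 + 8*m - 15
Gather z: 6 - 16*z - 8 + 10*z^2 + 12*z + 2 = 10*z^2 - 4*z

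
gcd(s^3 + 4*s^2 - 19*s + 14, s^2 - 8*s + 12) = s - 2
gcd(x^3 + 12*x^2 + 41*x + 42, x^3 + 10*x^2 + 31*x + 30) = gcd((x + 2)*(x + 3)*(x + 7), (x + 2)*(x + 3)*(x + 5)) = x^2 + 5*x + 6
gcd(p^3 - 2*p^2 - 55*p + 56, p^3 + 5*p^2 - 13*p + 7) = p^2 + 6*p - 7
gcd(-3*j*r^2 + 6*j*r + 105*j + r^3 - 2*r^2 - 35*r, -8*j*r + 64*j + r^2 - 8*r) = 1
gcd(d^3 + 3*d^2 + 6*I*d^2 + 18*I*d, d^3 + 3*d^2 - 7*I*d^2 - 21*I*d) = d^2 + 3*d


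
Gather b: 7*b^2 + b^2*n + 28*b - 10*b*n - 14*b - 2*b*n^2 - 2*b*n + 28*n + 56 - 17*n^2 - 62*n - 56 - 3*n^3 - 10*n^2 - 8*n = b^2*(n + 7) + b*(-2*n^2 - 12*n + 14) - 3*n^3 - 27*n^2 - 42*n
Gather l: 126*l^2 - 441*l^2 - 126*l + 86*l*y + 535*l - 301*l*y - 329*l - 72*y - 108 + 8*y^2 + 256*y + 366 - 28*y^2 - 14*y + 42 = -315*l^2 + l*(80 - 215*y) - 20*y^2 + 170*y + 300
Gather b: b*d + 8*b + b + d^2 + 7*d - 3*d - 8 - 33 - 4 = b*(d + 9) + d^2 + 4*d - 45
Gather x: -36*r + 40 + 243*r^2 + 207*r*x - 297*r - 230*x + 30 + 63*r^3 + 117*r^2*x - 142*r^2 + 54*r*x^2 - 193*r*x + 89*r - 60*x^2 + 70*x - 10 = 63*r^3 + 101*r^2 - 244*r + x^2*(54*r - 60) + x*(117*r^2 + 14*r - 160) + 60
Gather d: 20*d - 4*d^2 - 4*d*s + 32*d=-4*d^2 + d*(52 - 4*s)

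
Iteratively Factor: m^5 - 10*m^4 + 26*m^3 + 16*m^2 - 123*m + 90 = (m - 5)*(m^4 - 5*m^3 + m^2 + 21*m - 18) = (m - 5)*(m - 3)*(m^3 - 2*m^2 - 5*m + 6) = (m - 5)*(m - 3)^2*(m^2 + m - 2) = (m - 5)*(m - 3)^2*(m - 1)*(m + 2)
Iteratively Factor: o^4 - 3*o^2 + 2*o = (o)*(o^3 - 3*o + 2) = o*(o - 1)*(o^2 + o - 2) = o*(o - 1)*(o + 2)*(o - 1)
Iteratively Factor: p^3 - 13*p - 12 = (p - 4)*(p^2 + 4*p + 3) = (p - 4)*(p + 1)*(p + 3)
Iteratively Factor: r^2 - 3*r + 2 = (r - 2)*(r - 1)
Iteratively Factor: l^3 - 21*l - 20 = (l + 1)*(l^2 - l - 20) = (l - 5)*(l + 1)*(l + 4)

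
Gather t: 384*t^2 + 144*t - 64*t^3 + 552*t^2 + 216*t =-64*t^3 + 936*t^2 + 360*t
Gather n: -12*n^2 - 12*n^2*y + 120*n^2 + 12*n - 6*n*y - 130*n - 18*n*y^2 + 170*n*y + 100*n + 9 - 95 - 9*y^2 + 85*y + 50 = n^2*(108 - 12*y) + n*(-18*y^2 + 164*y - 18) - 9*y^2 + 85*y - 36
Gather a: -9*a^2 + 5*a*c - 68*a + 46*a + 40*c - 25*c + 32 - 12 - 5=-9*a^2 + a*(5*c - 22) + 15*c + 15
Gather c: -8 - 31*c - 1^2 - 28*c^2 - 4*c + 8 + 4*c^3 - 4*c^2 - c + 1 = 4*c^3 - 32*c^2 - 36*c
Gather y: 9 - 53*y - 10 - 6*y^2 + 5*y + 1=-6*y^2 - 48*y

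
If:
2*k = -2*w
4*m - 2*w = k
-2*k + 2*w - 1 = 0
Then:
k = -1/4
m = 1/16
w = 1/4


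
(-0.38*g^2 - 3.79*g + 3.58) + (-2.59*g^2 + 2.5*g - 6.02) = -2.97*g^2 - 1.29*g - 2.44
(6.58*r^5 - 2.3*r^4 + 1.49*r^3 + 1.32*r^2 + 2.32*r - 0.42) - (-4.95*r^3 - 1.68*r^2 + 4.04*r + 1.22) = 6.58*r^5 - 2.3*r^4 + 6.44*r^3 + 3.0*r^2 - 1.72*r - 1.64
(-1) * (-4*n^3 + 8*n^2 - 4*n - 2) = 4*n^3 - 8*n^2 + 4*n + 2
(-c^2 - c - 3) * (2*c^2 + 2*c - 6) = -2*c^4 - 4*c^3 - 2*c^2 + 18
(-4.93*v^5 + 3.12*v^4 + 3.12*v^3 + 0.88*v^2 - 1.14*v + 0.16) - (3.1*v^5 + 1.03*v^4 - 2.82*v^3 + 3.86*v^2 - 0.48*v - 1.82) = -8.03*v^5 + 2.09*v^4 + 5.94*v^3 - 2.98*v^2 - 0.66*v + 1.98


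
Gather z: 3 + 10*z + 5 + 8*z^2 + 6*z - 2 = 8*z^2 + 16*z + 6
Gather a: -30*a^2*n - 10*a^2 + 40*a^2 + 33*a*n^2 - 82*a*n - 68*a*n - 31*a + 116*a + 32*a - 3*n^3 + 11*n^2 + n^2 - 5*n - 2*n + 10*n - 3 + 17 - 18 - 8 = a^2*(30 - 30*n) + a*(33*n^2 - 150*n + 117) - 3*n^3 + 12*n^2 + 3*n - 12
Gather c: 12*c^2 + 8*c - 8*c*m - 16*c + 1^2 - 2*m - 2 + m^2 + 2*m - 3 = 12*c^2 + c*(-8*m - 8) + m^2 - 4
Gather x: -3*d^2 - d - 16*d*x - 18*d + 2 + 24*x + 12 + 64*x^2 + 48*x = -3*d^2 - 19*d + 64*x^2 + x*(72 - 16*d) + 14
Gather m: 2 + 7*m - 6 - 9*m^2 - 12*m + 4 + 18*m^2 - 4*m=9*m^2 - 9*m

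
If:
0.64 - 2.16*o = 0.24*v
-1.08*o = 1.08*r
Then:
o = 0.296296296296296 - 0.111111111111111*v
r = 0.111111111111111*v - 0.296296296296296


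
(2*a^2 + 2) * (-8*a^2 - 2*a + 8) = -16*a^4 - 4*a^3 - 4*a + 16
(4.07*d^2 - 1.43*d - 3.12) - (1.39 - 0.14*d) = 4.07*d^2 - 1.29*d - 4.51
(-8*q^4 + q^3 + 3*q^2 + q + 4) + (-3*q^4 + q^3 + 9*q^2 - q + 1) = -11*q^4 + 2*q^3 + 12*q^2 + 5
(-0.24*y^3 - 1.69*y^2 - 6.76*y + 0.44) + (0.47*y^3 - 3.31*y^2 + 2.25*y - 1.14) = 0.23*y^3 - 5.0*y^2 - 4.51*y - 0.7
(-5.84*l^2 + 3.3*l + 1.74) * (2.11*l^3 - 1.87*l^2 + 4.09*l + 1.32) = -12.3224*l^5 + 17.8838*l^4 - 26.3852*l^3 + 2.5344*l^2 + 11.4726*l + 2.2968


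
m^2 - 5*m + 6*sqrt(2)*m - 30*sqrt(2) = (m - 5)*(m + 6*sqrt(2))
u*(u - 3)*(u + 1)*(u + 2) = u^4 - 7*u^2 - 6*u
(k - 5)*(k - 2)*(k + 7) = k^3 - 39*k + 70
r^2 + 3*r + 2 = (r + 1)*(r + 2)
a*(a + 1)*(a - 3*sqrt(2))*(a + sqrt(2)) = a^4 - 2*sqrt(2)*a^3 + a^3 - 6*a^2 - 2*sqrt(2)*a^2 - 6*a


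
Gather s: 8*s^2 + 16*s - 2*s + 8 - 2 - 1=8*s^2 + 14*s + 5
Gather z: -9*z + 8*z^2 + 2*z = 8*z^2 - 7*z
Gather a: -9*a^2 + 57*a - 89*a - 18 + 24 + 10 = -9*a^2 - 32*a + 16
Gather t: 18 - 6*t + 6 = 24 - 6*t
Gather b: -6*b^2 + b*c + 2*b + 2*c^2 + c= -6*b^2 + b*(c + 2) + 2*c^2 + c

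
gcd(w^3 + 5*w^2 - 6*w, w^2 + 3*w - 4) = w - 1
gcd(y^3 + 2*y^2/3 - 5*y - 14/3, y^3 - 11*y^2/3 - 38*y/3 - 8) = y + 1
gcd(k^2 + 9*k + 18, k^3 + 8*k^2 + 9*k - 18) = k^2 + 9*k + 18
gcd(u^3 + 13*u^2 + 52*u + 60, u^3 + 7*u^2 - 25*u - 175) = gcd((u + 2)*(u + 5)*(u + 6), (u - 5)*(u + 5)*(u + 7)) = u + 5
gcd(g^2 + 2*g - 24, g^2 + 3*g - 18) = g + 6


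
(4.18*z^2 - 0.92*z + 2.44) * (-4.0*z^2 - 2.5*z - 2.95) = -16.72*z^4 - 6.77*z^3 - 19.791*z^2 - 3.386*z - 7.198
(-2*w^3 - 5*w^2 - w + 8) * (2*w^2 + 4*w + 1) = -4*w^5 - 18*w^4 - 24*w^3 + 7*w^2 + 31*w + 8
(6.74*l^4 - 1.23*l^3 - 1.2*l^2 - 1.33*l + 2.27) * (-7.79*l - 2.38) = -52.5046*l^5 - 6.4595*l^4 + 12.2754*l^3 + 13.2167*l^2 - 14.5179*l - 5.4026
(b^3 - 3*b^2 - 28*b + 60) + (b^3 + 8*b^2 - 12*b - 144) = 2*b^3 + 5*b^2 - 40*b - 84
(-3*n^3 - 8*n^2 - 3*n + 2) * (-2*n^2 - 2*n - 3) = 6*n^5 + 22*n^4 + 31*n^3 + 26*n^2 + 5*n - 6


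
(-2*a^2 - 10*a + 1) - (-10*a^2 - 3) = 8*a^2 - 10*a + 4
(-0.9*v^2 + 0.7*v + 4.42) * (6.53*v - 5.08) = -5.877*v^3 + 9.143*v^2 + 25.3066*v - 22.4536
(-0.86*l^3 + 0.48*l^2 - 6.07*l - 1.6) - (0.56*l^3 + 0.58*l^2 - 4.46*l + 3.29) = -1.42*l^3 - 0.1*l^2 - 1.61*l - 4.89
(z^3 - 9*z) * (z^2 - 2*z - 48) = z^5 - 2*z^4 - 57*z^3 + 18*z^2 + 432*z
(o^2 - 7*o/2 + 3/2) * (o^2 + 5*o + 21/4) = o^4 + 3*o^3/2 - 43*o^2/4 - 87*o/8 + 63/8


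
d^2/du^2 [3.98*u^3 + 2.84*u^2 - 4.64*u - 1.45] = 23.88*u + 5.68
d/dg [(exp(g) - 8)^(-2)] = -2*exp(g)/(exp(g) - 8)^3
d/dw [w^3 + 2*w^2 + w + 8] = 3*w^2 + 4*w + 1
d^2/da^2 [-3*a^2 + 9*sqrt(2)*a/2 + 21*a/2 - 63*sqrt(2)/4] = -6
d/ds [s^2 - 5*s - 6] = 2*s - 5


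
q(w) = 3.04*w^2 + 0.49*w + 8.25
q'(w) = 6.08*w + 0.49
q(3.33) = 43.59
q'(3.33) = 20.74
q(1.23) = 13.45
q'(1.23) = 7.97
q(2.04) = 21.90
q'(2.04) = 12.89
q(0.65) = 9.85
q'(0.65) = 4.44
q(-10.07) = 311.59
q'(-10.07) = -60.74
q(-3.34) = 40.53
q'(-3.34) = -19.82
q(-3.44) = 42.54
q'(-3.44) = -20.43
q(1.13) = 12.69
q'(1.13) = 7.36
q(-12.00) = 440.13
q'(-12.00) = -72.47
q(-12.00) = 440.13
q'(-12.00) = -72.47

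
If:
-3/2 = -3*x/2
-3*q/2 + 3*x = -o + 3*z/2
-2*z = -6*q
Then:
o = 2*z - 3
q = z/3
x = 1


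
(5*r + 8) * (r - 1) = 5*r^2 + 3*r - 8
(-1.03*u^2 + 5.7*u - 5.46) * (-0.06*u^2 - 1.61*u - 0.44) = 0.0618*u^4 + 1.3163*u^3 - 8.3962*u^2 + 6.2826*u + 2.4024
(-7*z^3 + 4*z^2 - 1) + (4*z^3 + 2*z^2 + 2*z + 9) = -3*z^3 + 6*z^2 + 2*z + 8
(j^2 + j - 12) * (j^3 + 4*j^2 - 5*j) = j^5 + 5*j^4 - 13*j^3 - 53*j^2 + 60*j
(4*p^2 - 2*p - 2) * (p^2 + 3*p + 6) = 4*p^4 + 10*p^3 + 16*p^2 - 18*p - 12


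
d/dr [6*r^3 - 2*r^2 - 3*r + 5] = 18*r^2 - 4*r - 3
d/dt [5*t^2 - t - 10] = 10*t - 1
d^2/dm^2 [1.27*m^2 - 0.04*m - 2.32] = 2.54000000000000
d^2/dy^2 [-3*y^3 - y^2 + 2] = -18*y - 2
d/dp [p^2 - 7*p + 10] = 2*p - 7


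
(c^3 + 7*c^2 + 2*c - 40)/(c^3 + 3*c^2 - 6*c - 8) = (c + 5)/(c + 1)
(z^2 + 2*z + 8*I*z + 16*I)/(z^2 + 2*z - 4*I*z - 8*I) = (z + 8*I)/(z - 4*I)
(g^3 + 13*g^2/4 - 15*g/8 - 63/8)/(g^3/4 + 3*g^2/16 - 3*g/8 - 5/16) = 2*(8*g^3 + 26*g^2 - 15*g - 63)/(4*g^3 + 3*g^2 - 6*g - 5)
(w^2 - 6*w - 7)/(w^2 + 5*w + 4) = (w - 7)/(w + 4)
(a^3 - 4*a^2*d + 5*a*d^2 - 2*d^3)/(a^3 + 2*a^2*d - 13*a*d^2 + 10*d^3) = (a - d)/(a + 5*d)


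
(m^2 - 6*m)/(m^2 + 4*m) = (m - 6)/(m + 4)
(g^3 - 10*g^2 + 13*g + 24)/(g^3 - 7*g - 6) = (g - 8)/(g + 2)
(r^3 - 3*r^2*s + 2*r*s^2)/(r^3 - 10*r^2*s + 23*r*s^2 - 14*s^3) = r/(r - 7*s)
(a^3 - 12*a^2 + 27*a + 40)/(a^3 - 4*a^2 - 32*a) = (a^2 - 4*a - 5)/(a*(a + 4))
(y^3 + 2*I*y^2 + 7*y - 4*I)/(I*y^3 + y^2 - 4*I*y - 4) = (-I*y^2 + 3*y - 4*I)/(y^2 - 4)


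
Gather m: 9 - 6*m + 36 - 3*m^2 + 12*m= -3*m^2 + 6*m + 45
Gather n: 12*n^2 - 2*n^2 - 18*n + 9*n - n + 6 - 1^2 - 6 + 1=10*n^2 - 10*n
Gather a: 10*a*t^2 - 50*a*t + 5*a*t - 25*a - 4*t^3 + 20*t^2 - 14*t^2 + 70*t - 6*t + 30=a*(10*t^2 - 45*t - 25) - 4*t^3 + 6*t^2 + 64*t + 30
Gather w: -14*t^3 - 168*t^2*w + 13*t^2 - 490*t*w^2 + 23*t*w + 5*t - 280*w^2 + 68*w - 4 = -14*t^3 + 13*t^2 + 5*t + w^2*(-490*t - 280) + w*(-168*t^2 + 23*t + 68) - 4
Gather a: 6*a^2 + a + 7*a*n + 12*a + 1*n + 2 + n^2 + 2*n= 6*a^2 + a*(7*n + 13) + n^2 + 3*n + 2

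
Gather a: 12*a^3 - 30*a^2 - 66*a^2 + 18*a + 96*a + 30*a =12*a^3 - 96*a^2 + 144*a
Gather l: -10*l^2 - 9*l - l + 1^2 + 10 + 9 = -10*l^2 - 10*l + 20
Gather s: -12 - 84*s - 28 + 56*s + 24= -28*s - 16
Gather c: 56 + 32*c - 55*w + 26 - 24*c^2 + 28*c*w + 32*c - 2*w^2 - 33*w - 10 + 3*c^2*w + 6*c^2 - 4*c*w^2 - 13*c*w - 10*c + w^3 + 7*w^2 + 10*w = c^2*(3*w - 18) + c*(-4*w^2 + 15*w + 54) + w^3 + 5*w^2 - 78*w + 72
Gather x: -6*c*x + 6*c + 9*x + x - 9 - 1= 6*c + x*(10 - 6*c) - 10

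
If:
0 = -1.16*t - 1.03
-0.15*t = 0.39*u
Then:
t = -0.89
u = 0.34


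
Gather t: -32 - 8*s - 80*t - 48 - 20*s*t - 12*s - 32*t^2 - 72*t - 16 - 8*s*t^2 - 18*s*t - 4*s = -24*s + t^2*(-8*s - 32) + t*(-38*s - 152) - 96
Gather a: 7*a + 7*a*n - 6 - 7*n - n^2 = a*(7*n + 7) - n^2 - 7*n - 6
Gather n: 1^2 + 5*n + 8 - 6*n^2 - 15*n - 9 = -6*n^2 - 10*n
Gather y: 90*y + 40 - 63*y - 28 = 27*y + 12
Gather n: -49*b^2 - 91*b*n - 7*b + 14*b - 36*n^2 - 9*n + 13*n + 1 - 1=-49*b^2 + 7*b - 36*n^2 + n*(4 - 91*b)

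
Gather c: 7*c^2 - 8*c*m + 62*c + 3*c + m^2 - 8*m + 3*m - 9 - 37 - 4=7*c^2 + c*(65 - 8*m) + m^2 - 5*m - 50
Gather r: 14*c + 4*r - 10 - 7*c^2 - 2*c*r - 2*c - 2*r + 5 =-7*c^2 + 12*c + r*(2 - 2*c) - 5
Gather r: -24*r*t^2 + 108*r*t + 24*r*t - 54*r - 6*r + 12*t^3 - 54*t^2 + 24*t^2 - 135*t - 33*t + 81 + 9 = r*(-24*t^2 + 132*t - 60) + 12*t^3 - 30*t^2 - 168*t + 90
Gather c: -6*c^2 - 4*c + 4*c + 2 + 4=6 - 6*c^2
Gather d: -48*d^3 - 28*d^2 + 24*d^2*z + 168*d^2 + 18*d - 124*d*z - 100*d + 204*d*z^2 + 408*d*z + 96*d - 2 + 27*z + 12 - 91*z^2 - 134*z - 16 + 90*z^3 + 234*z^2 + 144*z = -48*d^3 + d^2*(24*z + 140) + d*(204*z^2 + 284*z + 14) + 90*z^3 + 143*z^2 + 37*z - 6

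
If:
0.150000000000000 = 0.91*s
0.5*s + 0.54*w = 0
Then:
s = 0.16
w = -0.15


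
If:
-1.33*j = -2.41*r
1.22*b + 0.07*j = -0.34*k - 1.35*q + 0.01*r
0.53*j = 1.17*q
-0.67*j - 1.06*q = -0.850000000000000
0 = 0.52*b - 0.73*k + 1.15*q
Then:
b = -0.46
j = 0.74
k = 0.20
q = 0.33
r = 0.41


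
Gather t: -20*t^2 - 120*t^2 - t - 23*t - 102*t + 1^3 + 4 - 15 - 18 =-140*t^2 - 126*t - 28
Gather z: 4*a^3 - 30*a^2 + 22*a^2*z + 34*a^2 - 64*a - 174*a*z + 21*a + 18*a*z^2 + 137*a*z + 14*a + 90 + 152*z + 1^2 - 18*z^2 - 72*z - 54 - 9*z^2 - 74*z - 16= 4*a^3 + 4*a^2 - 29*a + z^2*(18*a - 27) + z*(22*a^2 - 37*a + 6) + 21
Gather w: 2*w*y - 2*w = w*(2*y - 2)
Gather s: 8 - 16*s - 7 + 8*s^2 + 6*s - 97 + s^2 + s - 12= 9*s^2 - 9*s - 108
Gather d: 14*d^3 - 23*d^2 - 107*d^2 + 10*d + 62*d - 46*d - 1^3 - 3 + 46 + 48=14*d^3 - 130*d^2 + 26*d + 90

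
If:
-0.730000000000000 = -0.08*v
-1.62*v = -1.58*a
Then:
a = 9.36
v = 9.12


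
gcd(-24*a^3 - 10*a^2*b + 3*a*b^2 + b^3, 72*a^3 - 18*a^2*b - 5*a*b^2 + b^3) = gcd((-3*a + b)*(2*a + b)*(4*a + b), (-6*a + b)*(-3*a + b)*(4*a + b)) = 12*a^2 - a*b - b^2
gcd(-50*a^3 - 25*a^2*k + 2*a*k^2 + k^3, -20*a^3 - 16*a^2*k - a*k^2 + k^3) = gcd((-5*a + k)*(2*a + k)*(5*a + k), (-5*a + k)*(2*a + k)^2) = 10*a^2 + 3*a*k - k^2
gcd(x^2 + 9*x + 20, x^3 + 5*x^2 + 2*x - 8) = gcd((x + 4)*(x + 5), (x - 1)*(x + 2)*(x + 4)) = x + 4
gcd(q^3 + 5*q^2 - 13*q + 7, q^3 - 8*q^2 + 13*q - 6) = q^2 - 2*q + 1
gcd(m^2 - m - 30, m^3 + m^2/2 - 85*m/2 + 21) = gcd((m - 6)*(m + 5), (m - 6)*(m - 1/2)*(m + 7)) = m - 6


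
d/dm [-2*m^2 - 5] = -4*m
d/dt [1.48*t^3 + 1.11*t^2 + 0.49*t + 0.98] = 4.44*t^2 + 2.22*t + 0.49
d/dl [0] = 0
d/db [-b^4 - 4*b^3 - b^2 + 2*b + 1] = -4*b^3 - 12*b^2 - 2*b + 2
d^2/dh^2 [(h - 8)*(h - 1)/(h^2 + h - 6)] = 4*(-5*h^3 + 21*h^2 - 69*h + 19)/(h^6 + 3*h^5 - 15*h^4 - 35*h^3 + 90*h^2 + 108*h - 216)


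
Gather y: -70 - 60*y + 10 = -60*y - 60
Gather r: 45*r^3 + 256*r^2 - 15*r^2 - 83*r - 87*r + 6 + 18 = 45*r^3 + 241*r^2 - 170*r + 24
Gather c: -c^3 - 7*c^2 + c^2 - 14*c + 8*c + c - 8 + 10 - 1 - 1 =-c^3 - 6*c^2 - 5*c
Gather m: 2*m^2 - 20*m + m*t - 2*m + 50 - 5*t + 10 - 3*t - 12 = 2*m^2 + m*(t - 22) - 8*t + 48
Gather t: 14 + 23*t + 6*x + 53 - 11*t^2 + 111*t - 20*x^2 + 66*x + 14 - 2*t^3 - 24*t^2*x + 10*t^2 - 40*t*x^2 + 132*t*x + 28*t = -2*t^3 + t^2*(-24*x - 1) + t*(-40*x^2 + 132*x + 162) - 20*x^2 + 72*x + 81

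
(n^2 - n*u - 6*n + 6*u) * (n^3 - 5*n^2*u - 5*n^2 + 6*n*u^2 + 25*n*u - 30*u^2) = n^5 - 6*n^4*u - 11*n^4 + 11*n^3*u^2 + 66*n^3*u + 30*n^3 - 6*n^2*u^3 - 121*n^2*u^2 - 180*n^2*u + 66*n*u^3 + 330*n*u^2 - 180*u^3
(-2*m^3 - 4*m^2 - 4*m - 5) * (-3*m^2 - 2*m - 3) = 6*m^5 + 16*m^4 + 26*m^3 + 35*m^2 + 22*m + 15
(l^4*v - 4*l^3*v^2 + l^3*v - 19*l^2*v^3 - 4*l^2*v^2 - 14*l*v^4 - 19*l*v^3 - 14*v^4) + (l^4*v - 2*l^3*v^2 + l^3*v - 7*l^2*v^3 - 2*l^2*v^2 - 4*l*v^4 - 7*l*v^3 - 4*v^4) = 2*l^4*v - 6*l^3*v^2 + 2*l^3*v - 26*l^2*v^3 - 6*l^2*v^2 - 18*l*v^4 - 26*l*v^3 - 18*v^4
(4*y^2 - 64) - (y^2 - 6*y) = 3*y^2 + 6*y - 64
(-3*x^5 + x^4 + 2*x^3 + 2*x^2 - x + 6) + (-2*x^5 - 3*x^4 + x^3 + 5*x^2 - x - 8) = -5*x^5 - 2*x^4 + 3*x^3 + 7*x^2 - 2*x - 2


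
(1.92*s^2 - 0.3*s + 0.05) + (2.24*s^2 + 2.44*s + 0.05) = 4.16*s^2 + 2.14*s + 0.1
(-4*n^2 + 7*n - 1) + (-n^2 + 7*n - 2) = -5*n^2 + 14*n - 3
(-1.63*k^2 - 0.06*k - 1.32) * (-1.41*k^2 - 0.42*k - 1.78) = 2.2983*k^4 + 0.7692*k^3 + 4.7878*k^2 + 0.6612*k + 2.3496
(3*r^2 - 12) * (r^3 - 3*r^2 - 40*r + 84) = 3*r^5 - 9*r^4 - 132*r^3 + 288*r^2 + 480*r - 1008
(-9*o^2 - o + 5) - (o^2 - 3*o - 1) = -10*o^2 + 2*o + 6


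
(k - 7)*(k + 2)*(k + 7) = k^3 + 2*k^2 - 49*k - 98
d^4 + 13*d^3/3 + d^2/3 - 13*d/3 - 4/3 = (d - 1)*(d + 1/3)*(d + 1)*(d + 4)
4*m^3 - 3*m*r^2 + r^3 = (-2*m + r)^2*(m + r)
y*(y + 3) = y^2 + 3*y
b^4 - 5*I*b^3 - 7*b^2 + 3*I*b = b*(b - 3*I)*(b - I)^2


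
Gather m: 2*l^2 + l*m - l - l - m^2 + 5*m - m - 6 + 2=2*l^2 - 2*l - m^2 + m*(l + 4) - 4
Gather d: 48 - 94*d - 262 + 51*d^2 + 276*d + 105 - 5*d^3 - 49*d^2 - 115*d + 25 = -5*d^3 + 2*d^2 + 67*d - 84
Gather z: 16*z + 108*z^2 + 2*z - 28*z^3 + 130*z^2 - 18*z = -28*z^3 + 238*z^2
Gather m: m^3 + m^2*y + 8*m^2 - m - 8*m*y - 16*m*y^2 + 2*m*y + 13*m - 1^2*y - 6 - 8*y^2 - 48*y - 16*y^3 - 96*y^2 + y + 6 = m^3 + m^2*(y + 8) + m*(-16*y^2 - 6*y + 12) - 16*y^3 - 104*y^2 - 48*y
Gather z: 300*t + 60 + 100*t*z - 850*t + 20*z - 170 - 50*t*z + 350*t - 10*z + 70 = -200*t + z*(50*t + 10) - 40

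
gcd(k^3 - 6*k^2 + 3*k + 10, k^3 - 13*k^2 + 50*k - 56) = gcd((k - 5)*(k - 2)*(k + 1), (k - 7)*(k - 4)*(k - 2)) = k - 2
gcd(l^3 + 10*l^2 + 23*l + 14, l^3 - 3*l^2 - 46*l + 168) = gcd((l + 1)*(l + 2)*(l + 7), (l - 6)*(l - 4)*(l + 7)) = l + 7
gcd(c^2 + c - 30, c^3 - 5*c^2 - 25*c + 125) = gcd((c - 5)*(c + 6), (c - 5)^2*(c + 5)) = c - 5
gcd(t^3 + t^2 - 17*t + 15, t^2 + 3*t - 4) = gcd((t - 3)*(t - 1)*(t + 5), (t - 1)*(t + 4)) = t - 1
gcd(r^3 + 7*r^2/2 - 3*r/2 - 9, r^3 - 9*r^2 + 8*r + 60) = r + 2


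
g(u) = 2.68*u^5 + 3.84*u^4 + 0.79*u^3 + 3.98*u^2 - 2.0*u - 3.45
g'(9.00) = 99376.45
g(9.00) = 184322.40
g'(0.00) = -2.00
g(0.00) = -3.45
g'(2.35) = 637.81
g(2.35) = 333.27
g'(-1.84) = 49.29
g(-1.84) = -3.72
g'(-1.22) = -6.39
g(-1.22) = 4.74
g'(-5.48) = 9582.26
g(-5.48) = -9784.53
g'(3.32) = 2240.65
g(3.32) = 1610.22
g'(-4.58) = 4431.72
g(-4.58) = -3697.92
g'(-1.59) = 15.24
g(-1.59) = 3.92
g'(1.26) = 76.29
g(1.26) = 20.12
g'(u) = 13.4*u^4 + 15.36*u^3 + 2.37*u^2 + 7.96*u - 2.0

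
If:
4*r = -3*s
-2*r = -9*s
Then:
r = 0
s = 0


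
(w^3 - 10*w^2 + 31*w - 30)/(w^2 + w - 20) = (w^3 - 10*w^2 + 31*w - 30)/(w^2 + w - 20)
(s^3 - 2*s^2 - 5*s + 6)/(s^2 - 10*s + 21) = (s^2 + s - 2)/(s - 7)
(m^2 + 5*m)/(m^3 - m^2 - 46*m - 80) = m/(m^2 - 6*m - 16)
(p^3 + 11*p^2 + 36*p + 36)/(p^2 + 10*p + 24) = (p^2 + 5*p + 6)/(p + 4)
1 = 1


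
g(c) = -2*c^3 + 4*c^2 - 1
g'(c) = -6*c^2 + 8*c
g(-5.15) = 378.27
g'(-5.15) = -200.34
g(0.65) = 0.14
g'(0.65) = 2.66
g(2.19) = -2.82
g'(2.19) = -11.26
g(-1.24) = 8.96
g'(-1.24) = -19.15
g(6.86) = -458.42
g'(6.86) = -227.48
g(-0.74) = 2.00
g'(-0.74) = -9.21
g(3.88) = -57.60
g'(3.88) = -59.29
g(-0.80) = 2.58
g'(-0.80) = -10.24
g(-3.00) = 89.00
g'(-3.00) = -78.00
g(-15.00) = 7649.00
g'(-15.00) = -1470.00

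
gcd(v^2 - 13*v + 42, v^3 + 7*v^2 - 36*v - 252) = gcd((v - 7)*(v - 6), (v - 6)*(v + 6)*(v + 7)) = v - 6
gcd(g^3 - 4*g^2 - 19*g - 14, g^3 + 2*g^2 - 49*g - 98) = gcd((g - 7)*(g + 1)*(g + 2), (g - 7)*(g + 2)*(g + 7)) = g^2 - 5*g - 14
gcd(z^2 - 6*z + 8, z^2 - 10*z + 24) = z - 4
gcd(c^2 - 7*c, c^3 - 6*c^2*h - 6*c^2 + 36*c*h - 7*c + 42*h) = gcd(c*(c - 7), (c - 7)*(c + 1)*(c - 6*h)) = c - 7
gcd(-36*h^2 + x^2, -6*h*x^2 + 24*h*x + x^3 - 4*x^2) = -6*h + x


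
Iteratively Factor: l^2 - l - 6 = (l + 2)*(l - 3)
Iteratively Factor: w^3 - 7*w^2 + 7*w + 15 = (w - 5)*(w^2 - 2*w - 3) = (w - 5)*(w + 1)*(w - 3)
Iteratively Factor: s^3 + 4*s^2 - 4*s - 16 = (s - 2)*(s^2 + 6*s + 8) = (s - 2)*(s + 2)*(s + 4)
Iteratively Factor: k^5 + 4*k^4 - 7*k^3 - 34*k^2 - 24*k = (k + 4)*(k^4 - 7*k^2 - 6*k) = (k + 2)*(k + 4)*(k^3 - 2*k^2 - 3*k) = (k - 3)*(k + 2)*(k + 4)*(k^2 + k) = k*(k - 3)*(k + 2)*(k + 4)*(k + 1)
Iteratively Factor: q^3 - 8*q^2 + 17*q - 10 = (q - 2)*(q^2 - 6*q + 5) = (q - 5)*(q - 2)*(q - 1)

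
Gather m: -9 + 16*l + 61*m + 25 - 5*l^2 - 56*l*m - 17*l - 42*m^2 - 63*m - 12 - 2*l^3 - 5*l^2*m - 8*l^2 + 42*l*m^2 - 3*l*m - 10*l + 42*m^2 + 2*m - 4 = -2*l^3 - 13*l^2 + 42*l*m^2 - 11*l + m*(-5*l^2 - 59*l)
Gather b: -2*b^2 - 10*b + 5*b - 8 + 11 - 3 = -2*b^2 - 5*b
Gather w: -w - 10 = -w - 10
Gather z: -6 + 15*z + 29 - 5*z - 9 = 10*z + 14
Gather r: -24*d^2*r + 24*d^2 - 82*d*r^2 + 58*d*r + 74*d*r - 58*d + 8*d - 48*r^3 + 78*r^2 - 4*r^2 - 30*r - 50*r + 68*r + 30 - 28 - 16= 24*d^2 - 50*d - 48*r^3 + r^2*(74 - 82*d) + r*(-24*d^2 + 132*d - 12) - 14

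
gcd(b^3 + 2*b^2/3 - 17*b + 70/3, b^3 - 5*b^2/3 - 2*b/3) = b - 2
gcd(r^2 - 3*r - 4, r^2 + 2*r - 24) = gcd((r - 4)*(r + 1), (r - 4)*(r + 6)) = r - 4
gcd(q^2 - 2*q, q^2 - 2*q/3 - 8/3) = q - 2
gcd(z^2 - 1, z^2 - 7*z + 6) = z - 1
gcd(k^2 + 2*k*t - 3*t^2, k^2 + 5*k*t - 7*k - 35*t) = 1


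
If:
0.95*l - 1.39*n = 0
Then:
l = 1.46315789473684*n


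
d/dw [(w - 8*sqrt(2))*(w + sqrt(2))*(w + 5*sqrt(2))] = 3*w^2 - 4*sqrt(2)*w - 86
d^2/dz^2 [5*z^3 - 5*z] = 30*z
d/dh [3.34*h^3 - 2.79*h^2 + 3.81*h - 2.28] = 10.02*h^2 - 5.58*h + 3.81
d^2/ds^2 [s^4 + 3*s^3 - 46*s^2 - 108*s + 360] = 12*s^2 + 18*s - 92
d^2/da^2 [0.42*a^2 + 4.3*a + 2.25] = 0.840000000000000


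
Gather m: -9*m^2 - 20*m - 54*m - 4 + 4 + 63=-9*m^2 - 74*m + 63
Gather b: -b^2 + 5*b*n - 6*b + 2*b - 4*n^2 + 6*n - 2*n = -b^2 + b*(5*n - 4) - 4*n^2 + 4*n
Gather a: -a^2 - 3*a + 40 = -a^2 - 3*a + 40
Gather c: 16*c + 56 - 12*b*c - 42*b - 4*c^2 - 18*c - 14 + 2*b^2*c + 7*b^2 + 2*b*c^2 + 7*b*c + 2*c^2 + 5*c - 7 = 7*b^2 - 42*b + c^2*(2*b - 2) + c*(2*b^2 - 5*b + 3) + 35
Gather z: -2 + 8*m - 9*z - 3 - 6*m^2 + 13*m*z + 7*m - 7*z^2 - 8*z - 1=-6*m^2 + 15*m - 7*z^2 + z*(13*m - 17) - 6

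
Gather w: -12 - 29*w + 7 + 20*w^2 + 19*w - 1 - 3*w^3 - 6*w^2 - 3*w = -3*w^3 + 14*w^2 - 13*w - 6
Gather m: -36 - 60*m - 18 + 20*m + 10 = -40*m - 44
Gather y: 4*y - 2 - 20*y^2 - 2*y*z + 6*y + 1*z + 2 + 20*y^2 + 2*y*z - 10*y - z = 0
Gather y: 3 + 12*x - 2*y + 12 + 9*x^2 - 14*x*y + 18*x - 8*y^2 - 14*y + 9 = 9*x^2 + 30*x - 8*y^2 + y*(-14*x - 16) + 24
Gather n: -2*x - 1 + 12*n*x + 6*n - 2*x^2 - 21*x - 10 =n*(12*x + 6) - 2*x^2 - 23*x - 11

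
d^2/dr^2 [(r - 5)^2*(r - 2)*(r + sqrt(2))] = 12*r^2 - 72*r + 6*sqrt(2)*r - 24*sqrt(2) + 90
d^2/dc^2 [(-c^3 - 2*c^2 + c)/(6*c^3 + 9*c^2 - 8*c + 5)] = 4*(-9*c^6 - 18*c^5 + 27*c^4 + 193*c^3 + 105*c^2 - 105*c - 5)/(216*c^9 + 972*c^8 + 594*c^7 - 1323*c^6 + 828*c^5 + 1503*c^4 - 2222*c^3 + 1635*c^2 - 600*c + 125)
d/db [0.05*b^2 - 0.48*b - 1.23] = 0.1*b - 0.48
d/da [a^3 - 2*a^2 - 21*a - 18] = 3*a^2 - 4*a - 21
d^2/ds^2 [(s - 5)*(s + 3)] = 2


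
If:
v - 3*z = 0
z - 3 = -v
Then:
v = 9/4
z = 3/4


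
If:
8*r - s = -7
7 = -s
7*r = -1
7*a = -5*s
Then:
No Solution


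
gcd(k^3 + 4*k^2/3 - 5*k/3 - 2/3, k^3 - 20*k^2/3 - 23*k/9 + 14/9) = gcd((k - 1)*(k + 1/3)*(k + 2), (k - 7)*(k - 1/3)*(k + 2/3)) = 1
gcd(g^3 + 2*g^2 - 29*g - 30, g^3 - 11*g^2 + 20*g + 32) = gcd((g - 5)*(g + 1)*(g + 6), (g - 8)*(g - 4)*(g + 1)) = g + 1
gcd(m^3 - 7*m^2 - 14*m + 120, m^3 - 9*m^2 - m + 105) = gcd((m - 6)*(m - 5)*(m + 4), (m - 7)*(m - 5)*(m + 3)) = m - 5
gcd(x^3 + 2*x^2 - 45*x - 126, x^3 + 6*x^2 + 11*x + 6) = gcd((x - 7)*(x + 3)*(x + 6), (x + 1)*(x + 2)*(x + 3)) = x + 3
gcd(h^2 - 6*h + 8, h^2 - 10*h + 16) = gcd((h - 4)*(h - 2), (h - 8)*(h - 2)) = h - 2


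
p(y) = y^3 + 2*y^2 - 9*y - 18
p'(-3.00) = 6.00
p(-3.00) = 0.00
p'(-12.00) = 375.00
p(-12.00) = -1350.00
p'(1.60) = 5.08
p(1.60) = -23.18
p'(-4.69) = 38.23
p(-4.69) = -34.96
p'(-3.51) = 13.92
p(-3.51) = -5.01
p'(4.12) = 58.40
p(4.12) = 48.80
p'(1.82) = 8.22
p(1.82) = -21.73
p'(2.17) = 13.81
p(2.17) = -17.89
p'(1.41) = 2.60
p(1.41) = -23.91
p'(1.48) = 3.49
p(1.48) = -23.70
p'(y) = 3*y^2 + 4*y - 9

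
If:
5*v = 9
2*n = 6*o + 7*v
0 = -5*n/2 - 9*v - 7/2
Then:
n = -197/25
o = -709/150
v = 9/5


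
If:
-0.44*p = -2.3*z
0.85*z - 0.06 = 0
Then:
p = 0.37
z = 0.07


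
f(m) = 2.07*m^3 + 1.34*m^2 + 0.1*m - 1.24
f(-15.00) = -6687.49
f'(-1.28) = 6.84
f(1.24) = 4.89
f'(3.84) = 101.96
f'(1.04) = 9.60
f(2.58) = 43.49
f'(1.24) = 12.97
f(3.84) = 136.11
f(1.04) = 2.64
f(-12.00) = -3386.44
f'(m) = 6.21*m^2 + 2.68*m + 0.1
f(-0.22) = -1.22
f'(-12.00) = 862.18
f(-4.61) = -176.03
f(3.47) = 101.73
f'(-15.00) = 1357.15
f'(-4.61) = 119.72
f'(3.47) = 84.17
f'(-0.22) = -0.19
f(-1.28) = -3.51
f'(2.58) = 48.35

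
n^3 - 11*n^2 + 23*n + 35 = (n - 7)*(n - 5)*(n + 1)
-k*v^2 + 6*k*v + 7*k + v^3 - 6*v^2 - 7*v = (-k + v)*(v - 7)*(v + 1)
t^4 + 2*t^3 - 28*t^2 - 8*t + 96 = (t - 4)*(t - 2)*(t + 2)*(t + 6)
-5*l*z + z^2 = z*(-5*l + z)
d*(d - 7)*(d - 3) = d^3 - 10*d^2 + 21*d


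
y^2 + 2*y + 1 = (y + 1)^2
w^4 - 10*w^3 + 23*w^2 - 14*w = w*(w - 7)*(w - 2)*(w - 1)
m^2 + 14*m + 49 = (m + 7)^2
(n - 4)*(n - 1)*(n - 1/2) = n^3 - 11*n^2/2 + 13*n/2 - 2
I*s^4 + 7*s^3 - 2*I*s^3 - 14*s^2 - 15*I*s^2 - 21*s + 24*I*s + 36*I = (s - 3)*(s - 4*I)*(s - 3*I)*(I*s + I)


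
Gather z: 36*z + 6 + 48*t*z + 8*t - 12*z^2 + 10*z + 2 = 8*t - 12*z^2 + z*(48*t + 46) + 8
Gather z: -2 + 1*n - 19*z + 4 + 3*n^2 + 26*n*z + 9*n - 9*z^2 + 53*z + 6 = 3*n^2 + 10*n - 9*z^2 + z*(26*n + 34) + 8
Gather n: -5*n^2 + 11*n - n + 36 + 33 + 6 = -5*n^2 + 10*n + 75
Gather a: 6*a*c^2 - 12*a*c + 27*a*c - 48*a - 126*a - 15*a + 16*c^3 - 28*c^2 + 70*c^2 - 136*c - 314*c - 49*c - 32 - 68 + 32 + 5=a*(6*c^2 + 15*c - 189) + 16*c^3 + 42*c^2 - 499*c - 63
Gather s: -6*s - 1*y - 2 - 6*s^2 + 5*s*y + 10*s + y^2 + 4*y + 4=-6*s^2 + s*(5*y + 4) + y^2 + 3*y + 2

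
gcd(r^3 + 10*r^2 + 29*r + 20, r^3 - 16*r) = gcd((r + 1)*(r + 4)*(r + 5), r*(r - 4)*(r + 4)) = r + 4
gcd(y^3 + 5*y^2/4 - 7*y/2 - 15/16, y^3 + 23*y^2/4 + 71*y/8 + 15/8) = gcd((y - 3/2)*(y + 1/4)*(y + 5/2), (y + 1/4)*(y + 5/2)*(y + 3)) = y^2 + 11*y/4 + 5/8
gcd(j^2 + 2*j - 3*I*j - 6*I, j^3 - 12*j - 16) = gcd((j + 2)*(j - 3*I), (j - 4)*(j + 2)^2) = j + 2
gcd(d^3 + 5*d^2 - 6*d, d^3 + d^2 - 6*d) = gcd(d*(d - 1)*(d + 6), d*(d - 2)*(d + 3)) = d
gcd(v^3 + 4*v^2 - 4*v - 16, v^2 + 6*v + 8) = v^2 + 6*v + 8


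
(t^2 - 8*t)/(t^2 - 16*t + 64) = t/(t - 8)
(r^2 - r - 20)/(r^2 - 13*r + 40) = (r + 4)/(r - 8)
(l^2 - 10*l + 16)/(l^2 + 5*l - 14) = (l - 8)/(l + 7)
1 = 1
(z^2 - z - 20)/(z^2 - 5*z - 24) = (-z^2 + z + 20)/(-z^2 + 5*z + 24)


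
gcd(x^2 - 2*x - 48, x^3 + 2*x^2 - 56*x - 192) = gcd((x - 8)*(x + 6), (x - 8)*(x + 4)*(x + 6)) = x^2 - 2*x - 48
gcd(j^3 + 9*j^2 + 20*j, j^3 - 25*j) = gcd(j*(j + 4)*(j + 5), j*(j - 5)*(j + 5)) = j^2 + 5*j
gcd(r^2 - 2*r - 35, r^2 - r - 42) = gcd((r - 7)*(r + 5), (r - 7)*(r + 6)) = r - 7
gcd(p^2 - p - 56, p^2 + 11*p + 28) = p + 7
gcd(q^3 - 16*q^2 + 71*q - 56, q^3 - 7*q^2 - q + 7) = q^2 - 8*q + 7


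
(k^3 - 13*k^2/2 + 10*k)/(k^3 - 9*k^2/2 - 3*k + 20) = k/(k + 2)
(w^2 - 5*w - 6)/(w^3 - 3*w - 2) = (w - 6)/(w^2 - w - 2)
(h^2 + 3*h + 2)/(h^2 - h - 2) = (h + 2)/(h - 2)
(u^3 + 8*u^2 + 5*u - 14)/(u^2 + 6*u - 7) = u + 2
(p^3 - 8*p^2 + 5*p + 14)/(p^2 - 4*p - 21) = (p^2 - p - 2)/(p + 3)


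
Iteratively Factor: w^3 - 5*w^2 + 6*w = (w - 3)*(w^2 - 2*w) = w*(w - 3)*(w - 2)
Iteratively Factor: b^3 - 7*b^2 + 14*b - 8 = (b - 4)*(b^2 - 3*b + 2) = (b - 4)*(b - 2)*(b - 1)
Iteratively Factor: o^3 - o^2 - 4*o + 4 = (o - 1)*(o^2 - 4) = (o - 2)*(o - 1)*(o + 2)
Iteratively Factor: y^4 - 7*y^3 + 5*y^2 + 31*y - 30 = (y - 1)*(y^3 - 6*y^2 - y + 30) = (y - 5)*(y - 1)*(y^2 - y - 6) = (y - 5)*(y - 1)*(y + 2)*(y - 3)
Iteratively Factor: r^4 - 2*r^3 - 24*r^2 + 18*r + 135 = (r + 3)*(r^3 - 5*r^2 - 9*r + 45) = (r - 5)*(r + 3)*(r^2 - 9) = (r - 5)*(r + 3)^2*(r - 3)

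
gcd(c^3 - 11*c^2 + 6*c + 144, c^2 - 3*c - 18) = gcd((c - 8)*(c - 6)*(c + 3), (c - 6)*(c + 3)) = c^2 - 3*c - 18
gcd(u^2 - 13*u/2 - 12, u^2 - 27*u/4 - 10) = u - 8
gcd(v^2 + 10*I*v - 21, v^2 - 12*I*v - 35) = 1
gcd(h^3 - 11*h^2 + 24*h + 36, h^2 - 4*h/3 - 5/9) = 1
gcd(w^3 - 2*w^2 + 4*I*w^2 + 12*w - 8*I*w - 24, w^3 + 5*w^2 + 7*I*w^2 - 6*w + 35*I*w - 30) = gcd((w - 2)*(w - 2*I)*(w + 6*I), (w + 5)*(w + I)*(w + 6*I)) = w + 6*I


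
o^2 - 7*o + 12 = (o - 4)*(o - 3)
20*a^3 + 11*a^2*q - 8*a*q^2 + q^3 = (-5*a + q)*(-4*a + q)*(a + q)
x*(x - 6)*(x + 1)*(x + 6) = x^4 + x^3 - 36*x^2 - 36*x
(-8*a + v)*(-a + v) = 8*a^2 - 9*a*v + v^2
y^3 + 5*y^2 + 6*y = y*(y + 2)*(y + 3)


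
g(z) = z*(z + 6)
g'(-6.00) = -6.00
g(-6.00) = 0.00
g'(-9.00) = -12.00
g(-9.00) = 27.00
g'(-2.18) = 1.64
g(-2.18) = -8.33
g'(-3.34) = -0.68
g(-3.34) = -8.88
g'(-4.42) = -2.84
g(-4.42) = -6.98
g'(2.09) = 10.18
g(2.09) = 16.91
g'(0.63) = 7.26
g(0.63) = 4.18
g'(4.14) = 14.28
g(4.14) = 41.98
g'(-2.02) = 1.96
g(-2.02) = -8.04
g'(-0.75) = 4.50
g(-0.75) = -3.94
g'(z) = 2*z + 6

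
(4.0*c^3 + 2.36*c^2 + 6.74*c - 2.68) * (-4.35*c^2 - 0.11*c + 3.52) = -17.4*c^5 - 10.706*c^4 - 15.4986*c^3 + 19.2238*c^2 + 24.0196*c - 9.4336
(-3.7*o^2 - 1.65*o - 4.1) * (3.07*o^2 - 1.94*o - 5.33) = -11.359*o^4 + 2.1125*o^3 + 10.335*o^2 + 16.7485*o + 21.853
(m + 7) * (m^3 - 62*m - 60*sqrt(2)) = m^4 + 7*m^3 - 62*m^2 - 434*m - 60*sqrt(2)*m - 420*sqrt(2)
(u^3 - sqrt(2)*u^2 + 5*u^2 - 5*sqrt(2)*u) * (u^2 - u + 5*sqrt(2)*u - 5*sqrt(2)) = u^5 + 4*u^4 + 4*sqrt(2)*u^4 - 15*u^3 + 16*sqrt(2)*u^3 - 40*u^2 - 20*sqrt(2)*u^2 + 50*u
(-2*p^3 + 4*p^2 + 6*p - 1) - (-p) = -2*p^3 + 4*p^2 + 7*p - 1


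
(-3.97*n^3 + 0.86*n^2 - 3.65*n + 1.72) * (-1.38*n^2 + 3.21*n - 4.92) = 5.4786*n^5 - 13.9305*n^4 + 27.33*n^3 - 18.3213*n^2 + 23.4792*n - 8.4624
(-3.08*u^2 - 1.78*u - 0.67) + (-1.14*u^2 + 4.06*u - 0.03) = -4.22*u^2 + 2.28*u - 0.7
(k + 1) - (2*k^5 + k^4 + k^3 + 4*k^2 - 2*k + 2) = -2*k^5 - k^4 - k^3 - 4*k^2 + 3*k - 1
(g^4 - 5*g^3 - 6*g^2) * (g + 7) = g^5 + 2*g^4 - 41*g^3 - 42*g^2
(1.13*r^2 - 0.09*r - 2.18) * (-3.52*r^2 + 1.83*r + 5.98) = -3.9776*r^4 + 2.3847*r^3 + 14.2663*r^2 - 4.5276*r - 13.0364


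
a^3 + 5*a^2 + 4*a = a*(a + 1)*(a + 4)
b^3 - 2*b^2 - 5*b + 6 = (b - 3)*(b - 1)*(b + 2)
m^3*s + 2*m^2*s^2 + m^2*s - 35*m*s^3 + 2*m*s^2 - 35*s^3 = (m - 5*s)*(m + 7*s)*(m*s + s)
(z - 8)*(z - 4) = z^2 - 12*z + 32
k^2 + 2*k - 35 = (k - 5)*(k + 7)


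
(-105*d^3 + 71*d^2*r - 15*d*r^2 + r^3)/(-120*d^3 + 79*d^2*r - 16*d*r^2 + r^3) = (-7*d + r)/(-8*d + r)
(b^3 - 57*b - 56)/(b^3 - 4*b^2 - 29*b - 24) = (b + 7)/(b + 3)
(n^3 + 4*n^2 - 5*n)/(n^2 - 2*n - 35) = n*(n - 1)/(n - 7)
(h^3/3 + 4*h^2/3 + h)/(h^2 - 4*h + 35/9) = 3*h*(h^2 + 4*h + 3)/(9*h^2 - 36*h + 35)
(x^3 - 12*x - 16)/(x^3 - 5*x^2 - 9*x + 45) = (x^3 - 12*x - 16)/(x^3 - 5*x^2 - 9*x + 45)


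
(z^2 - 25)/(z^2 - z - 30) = (z - 5)/(z - 6)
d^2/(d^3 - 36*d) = d/(d^2 - 36)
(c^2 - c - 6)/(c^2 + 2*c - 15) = (c + 2)/(c + 5)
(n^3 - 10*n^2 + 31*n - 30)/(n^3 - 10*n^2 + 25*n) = (n^2 - 5*n + 6)/(n*(n - 5))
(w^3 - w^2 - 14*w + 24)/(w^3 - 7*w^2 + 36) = (w^2 + 2*w - 8)/(w^2 - 4*w - 12)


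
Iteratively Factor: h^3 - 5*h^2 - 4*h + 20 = (h - 5)*(h^2 - 4) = (h - 5)*(h + 2)*(h - 2)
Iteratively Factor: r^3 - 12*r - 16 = (r - 4)*(r^2 + 4*r + 4) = (r - 4)*(r + 2)*(r + 2)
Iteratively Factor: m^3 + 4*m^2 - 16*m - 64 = (m + 4)*(m^2 - 16) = (m + 4)^2*(m - 4)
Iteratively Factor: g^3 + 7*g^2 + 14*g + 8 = (g + 2)*(g^2 + 5*g + 4) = (g + 2)*(g + 4)*(g + 1)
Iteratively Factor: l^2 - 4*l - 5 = (l + 1)*(l - 5)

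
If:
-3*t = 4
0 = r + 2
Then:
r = -2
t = -4/3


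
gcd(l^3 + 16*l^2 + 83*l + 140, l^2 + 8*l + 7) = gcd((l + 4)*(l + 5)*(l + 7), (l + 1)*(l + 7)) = l + 7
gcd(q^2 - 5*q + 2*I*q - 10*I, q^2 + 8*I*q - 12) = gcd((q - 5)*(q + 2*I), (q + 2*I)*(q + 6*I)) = q + 2*I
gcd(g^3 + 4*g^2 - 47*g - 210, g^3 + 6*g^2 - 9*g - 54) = g + 6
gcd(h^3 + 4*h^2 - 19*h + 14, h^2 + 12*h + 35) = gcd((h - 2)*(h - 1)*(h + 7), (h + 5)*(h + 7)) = h + 7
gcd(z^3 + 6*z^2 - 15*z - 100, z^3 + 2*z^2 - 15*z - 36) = z - 4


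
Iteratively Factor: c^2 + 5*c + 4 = (c + 1)*(c + 4)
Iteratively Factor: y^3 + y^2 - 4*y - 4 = (y + 2)*(y^2 - y - 2) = (y - 2)*(y + 2)*(y + 1)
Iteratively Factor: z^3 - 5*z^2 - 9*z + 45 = (z + 3)*(z^2 - 8*z + 15) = (z - 5)*(z + 3)*(z - 3)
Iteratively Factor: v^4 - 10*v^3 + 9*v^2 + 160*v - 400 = (v - 5)*(v^3 - 5*v^2 - 16*v + 80) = (v - 5)*(v + 4)*(v^2 - 9*v + 20) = (v - 5)*(v - 4)*(v + 4)*(v - 5)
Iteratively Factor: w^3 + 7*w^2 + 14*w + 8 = (w + 2)*(w^2 + 5*w + 4) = (w + 2)*(w + 4)*(w + 1)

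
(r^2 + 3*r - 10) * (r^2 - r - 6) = r^4 + 2*r^3 - 19*r^2 - 8*r + 60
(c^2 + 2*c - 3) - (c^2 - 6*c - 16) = 8*c + 13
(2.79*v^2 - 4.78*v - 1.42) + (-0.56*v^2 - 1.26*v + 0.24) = 2.23*v^2 - 6.04*v - 1.18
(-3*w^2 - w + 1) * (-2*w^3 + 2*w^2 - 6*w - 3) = 6*w^5 - 4*w^4 + 14*w^3 + 17*w^2 - 3*w - 3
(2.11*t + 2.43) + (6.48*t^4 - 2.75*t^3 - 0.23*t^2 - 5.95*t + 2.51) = 6.48*t^4 - 2.75*t^3 - 0.23*t^2 - 3.84*t + 4.94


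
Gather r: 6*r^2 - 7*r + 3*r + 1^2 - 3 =6*r^2 - 4*r - 2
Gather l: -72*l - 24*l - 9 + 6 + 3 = -96*l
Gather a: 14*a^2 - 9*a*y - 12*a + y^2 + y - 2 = 14*a^2 + a*(-9*y - 12) + y^2 + y - 2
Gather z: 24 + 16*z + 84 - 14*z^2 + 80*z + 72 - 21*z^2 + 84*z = -35*z^2 + 180*z + 180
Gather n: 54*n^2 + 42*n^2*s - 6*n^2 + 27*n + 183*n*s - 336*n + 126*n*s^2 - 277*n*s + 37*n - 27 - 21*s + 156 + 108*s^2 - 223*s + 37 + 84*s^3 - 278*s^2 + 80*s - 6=n^2*(42*s + 48) + n*(126*s^2 - 94*s - 272) + 84*s^3 - 170*s^2 - 164*s + 160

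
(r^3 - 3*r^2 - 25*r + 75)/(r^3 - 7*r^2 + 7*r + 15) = (r + 5)/(r + 1)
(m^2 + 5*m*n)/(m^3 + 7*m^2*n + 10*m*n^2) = 1/(m + 2*n)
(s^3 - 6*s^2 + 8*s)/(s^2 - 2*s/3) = 3*(s^2 - 6*s + 8)/(3*s - 2)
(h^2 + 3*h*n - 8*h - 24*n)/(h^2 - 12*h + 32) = (h + 3*n)/(h - 4)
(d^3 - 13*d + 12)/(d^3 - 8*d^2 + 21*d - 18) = (d^2 + 3*d - 4)/(d^2 - 5*d + 6)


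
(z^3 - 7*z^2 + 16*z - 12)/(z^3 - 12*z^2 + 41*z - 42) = (z - 2)/(z - 7)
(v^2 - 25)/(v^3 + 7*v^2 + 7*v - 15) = (v - 5)/(v^2 + 2*v - 3)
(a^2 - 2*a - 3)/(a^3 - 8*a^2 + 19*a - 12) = (a + 1)/(a^2 - 5*a + 4)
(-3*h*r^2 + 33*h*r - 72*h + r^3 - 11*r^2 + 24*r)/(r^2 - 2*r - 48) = (-3*h*r + 9*h + r^2 - 3*r)/(r + 6)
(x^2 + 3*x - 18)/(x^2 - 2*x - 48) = (x - 3)/(x - 8)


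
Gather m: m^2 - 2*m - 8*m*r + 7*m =m^2 + m*(5 - 8*r)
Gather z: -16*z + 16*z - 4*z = -4*z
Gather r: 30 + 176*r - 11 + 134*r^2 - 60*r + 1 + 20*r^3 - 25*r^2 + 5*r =20*r^3 + 109*r^2 + 121*r + 20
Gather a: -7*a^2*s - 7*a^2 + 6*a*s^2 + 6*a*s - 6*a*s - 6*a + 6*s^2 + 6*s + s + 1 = a^2*(-7*s - 7) + a*(6*s^2 - 6) + 6*s^2 + 7*s + 1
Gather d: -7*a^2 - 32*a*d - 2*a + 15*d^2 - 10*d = -7*a^2 - 2*a + 15*d^2 + d*(-32*a - 10)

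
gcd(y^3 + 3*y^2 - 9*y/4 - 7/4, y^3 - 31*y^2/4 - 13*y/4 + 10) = y - 1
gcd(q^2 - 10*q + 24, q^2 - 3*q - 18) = q - 6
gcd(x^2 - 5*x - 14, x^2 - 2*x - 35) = x - 7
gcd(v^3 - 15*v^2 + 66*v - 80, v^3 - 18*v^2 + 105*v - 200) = v^2 - 13*v + 40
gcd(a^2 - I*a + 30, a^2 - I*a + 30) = a^2 - I*a + 30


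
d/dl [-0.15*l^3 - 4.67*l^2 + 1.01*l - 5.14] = -0.45*l^2 - 9.34*l + 1.01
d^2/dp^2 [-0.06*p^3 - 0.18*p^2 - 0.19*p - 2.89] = -0.36*p - 0.36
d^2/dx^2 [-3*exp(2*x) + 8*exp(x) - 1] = (8 - 12*exp(x))*exp(x)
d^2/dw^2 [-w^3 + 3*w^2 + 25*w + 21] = 6 - 6*w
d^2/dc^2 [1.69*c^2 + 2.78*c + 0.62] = 3.38000000000000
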